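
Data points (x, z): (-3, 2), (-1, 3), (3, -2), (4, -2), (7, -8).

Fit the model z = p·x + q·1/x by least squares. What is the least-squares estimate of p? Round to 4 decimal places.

p = -0.8652

Entries of MᵀM: Σx·x = 84, Σx·1/x = 5, Σ1/x·1/x = 9209/7056.
Moment sums: Σx·z = -79, Σ1/x·z = -251/42.
MᵀM·[p, q]ᵀ = Mᵀz becomes [[84, 5]; [5, 9209/7056]]·[p, q]ᵀ = [-79, -251/42]ᵀ.
Δ = 84·(9209/7056) − 5² = 7109/84.
p = ((-79)·(9209/7056) − 5·(-251/42))/(7109/84) = -516671/597156; q = (84·(-251/42) − 5·(-79))/(7109/84) = -8988/7109.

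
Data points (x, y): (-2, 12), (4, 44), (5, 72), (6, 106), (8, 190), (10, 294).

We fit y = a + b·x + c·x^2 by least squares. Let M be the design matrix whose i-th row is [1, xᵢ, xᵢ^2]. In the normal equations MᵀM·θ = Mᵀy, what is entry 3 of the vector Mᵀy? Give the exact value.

Entry 3 ↔ basis x^2, so (Mᵀy)_{3} = Σᵢ (x^2)·yᵢ = (4)·(12) + (16)·(44) + (25)·(72) + (36)·(106) + (64)·(190) + (100)·(294) = 47928.

47928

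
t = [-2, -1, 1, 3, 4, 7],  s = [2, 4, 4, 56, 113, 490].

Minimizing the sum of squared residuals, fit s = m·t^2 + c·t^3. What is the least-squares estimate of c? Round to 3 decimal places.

c = 0.988

Forming AᵀA = [[2756, 18042]; [18042, 122540]] and Aᵀs = [26338, 176798]ᵀ gives AᵀA·[m, c]ᵀ = Aᵀs.
Determinant 2756·122540 − 18042² = 12206476.
m = (26338·122540 − 18042·176798)/12206476 = 9417251/3051619; c = (2756·176798 − 18042·26338)/12206476 = 3016273/3051619.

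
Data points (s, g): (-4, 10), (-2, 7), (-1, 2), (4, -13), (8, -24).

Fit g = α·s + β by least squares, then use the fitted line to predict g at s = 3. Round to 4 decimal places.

Compute the Gram sums: Σs·s = 101, Σs = 5, Σ1 = 5.
Right-hand side: Σs·g = -300, Σg = -18.
Normal equations: [[101, 5]; [5, 5]]·[α, β]ᵀ = [-300, -18]ᵀ.
Δ = 101·5 − 5² = 480.
α = ((-300)·5 − 5·(-18))/480 = -47/16; β = (101·(-18) − 5·(-300))/480 = -53/80.
At s = 3: ĝ = (-47/16)·(3) + (-53/80)·(1) = -379/40.

ĝ = -9.4750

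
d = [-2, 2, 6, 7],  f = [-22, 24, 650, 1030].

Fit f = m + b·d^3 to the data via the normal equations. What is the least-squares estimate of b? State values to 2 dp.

b = 3.00

Compute the Gram sums: Σ1 = 4, Σd^3 = 559, Σd^3·d^3 = 164433.
And Σf = 1682, Σd^3·f = 494058.
Normal equations: [[4, 559]; [559, 164433]]·[m, b]ᵀ = [1682, 494058]ᵀ.
Eliminating b: 164433·(row 1) − 559·(row 2) gives 345251·m = 164433·1682 − 559·494058 = 397884, so m = 397884/345251.
Then b = (494058 − 559·(397884/345251))/164433 = 1035994/345251.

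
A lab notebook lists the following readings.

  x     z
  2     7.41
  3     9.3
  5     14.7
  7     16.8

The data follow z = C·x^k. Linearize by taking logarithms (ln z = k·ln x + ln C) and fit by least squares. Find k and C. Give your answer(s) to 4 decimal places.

Linearized form: ln z = k·ln x + ln C. From the 4 transformed points,
Σln x = 5.3471, Σ(ln x)² = 8.0643, Σln z = 9.7421, Σln x·ln z = 13.6543.
Equations: 8.0643·k + 5.3471·ln C = 13.6543;  5.3471·k + 4·ln C = 9.7421.
Solving (det = 3.6655): k = 0.68889, ln C = 1.51463, so C = exp(1.51463) = 4.54773.

k = 0.6889, C = 4.5477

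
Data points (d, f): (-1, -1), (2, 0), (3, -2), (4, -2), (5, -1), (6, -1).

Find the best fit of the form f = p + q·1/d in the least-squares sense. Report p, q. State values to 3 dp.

With design matrix A, AᵀA = [[6, 9/20]; [9/20, 5369/3600]] and Aᵀf = [-7, -8/15]ᵀ.
Δ = 6·(5369/3600) − (9/20)² = 2099/240.
p = ((-7)·(5369/3600) − (9/20)·(-8/15))/(2099/240) = -36719/31485; q = (6·(-8/15) − (9/20)·(-7))/(2099/240) = -12/2099.

p = -1.166, q = -0.006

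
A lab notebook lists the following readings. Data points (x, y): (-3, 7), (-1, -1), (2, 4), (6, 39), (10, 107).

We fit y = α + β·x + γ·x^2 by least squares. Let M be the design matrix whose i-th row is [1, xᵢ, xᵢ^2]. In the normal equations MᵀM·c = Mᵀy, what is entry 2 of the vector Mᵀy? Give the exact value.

1292

Entry 2 ↔ basis x, so (Mᵀy)_{2} = Σᵢ (x)·yᵢ = (-3)·(7) + (-1)·(-1) + (2)·(4) + (6)·(39) + (10)·(107) = 1292.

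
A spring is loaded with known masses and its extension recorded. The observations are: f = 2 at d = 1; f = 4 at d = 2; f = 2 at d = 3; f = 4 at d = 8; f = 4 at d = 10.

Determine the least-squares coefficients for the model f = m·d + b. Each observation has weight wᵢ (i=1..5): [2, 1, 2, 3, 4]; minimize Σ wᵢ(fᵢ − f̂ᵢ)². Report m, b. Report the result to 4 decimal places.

The normal equations are: 616·m + 74·b = 280;  74·m + 12·b = 40.
(Σwᵢ·d·d = 616, Σwᵢ·d = 74, Σwᵢ·1 = 12, Σwᵢ·d·f = 280, Σwᵢ·f = 40.)
det = 616·12 − 74² = 1916.
m = (280·12 − 74·40)/1916 = 100/479; b = (616·40 − 74·280)/1916 = 980/479.

m = 0.2088, b = 2.0459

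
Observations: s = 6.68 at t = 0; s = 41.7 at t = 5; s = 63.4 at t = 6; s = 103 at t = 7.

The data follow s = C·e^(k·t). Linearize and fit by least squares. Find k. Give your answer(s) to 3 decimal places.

With ln sᵢ as the transformed response and tᵢ as the regressor:
AᵀA = [[110.0000, 18.0000]; [18.0000, 4]], rhs = [75.9924, 14.4138]ᵀ  (here Σt = 18.0000, Σ(t)² = 110.0000, Σln s = 14.4138, Σt·ln s = 75.9924).
Slope k = (n·Σt·ln s − Σt·Σln s)/(n·Σ(t)² − (Σt)²) = (4·75.9924 − 18.0000·14.4138)/116.0000 = 0.38380; ln C = (Σln s − k·Σt)/n = 1.87635.

k = 0.384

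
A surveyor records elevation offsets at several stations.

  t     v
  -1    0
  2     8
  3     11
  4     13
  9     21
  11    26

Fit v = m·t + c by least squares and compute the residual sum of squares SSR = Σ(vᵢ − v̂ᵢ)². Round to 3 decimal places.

SSR = 6.618

MᵀM·[m, c]ᵀ = Mᵀv reads: 232·m + 28·c = 576;  28·m + 6·c = 79.
Δ = 232·6 − 28² = 608.
m = (576·6 − 28·79)/608 = 311/152; c = (232·79 − 28·576)/608 = 275/76.
Residuals: -239/152, 11/38, 189/152, 91/76, -157/152, -1/8; SSR = 503/76.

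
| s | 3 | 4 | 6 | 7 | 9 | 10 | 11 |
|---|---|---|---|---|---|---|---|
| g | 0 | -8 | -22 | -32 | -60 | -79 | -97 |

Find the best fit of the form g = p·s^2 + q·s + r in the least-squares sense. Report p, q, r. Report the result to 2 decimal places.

p = -1.03, q = 2.40, r = 0.76

The normal equations are: 35236·p + 3710·q + 412·r = -26985;  3710·p + 412·q + 50·r = -2785;  412·p + 50·q + 7·r = -298.
Solving the 3×3 system (Gaussian elimination) gives p = -5671/5522, q = 39685/16566, r = 6317/8283.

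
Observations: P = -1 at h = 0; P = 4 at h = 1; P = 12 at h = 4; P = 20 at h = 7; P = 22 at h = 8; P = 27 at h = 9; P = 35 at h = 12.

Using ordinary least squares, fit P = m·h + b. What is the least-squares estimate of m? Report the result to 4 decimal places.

With design matrix X, XᵀX = [[355, 41]; [41, 7]] and XᵀP = [1031, 119]ᵀ.
det = 355·7 − 41² = 804.
m = (1031·7 − 41·119)/804 = 1169/402; b = (355·119 − 41·1031)/804 = -13/402.

m = 2.9080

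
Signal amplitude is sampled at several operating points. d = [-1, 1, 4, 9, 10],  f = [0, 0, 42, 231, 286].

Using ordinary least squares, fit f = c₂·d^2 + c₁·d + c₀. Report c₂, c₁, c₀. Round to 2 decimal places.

c₂ = 2.93, c₁ = -0.36, c₀ = -3.06

With design matrix M, MᵀM = [[16819, 1793, 199]; [1793, 199, 23]; [199, 23, 5]] and Mᵀf = [47983, 5107, 559]ᵀ.
Solving the 3×3 system (Gaussian elimination) gives c₂ = 216551/73983, c₁ = -26329/73983, c₀ = -829/271.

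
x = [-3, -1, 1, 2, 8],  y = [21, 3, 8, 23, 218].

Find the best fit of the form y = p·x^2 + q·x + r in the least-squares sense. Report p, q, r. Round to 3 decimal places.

p = 2.965, q = 3.122, r = 3.385

Normal-equation sums: Σx^2·x^2 = 4195, Σx^2·x = 493, Σx^2 = 79, Σx·x = 79, Σx = 7, Σ1 = 5.
Moment sums: Σx^2·y = 14244, Σx·y = 1732, Σy = 273.
Normal equations: [[4195, 493, 79]; [493, 79, 7]; [79, 7, 5]]·[p, q, r]ᵀ = [14244, 1732, 273]ᵀ.
Row-reducing yields p = 427585/144222, q = 450323/144222, r = 81371/24037.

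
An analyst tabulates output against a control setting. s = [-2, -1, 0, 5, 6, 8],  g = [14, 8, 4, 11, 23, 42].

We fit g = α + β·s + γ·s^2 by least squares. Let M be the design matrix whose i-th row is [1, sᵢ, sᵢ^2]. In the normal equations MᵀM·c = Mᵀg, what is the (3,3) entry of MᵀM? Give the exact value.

6034

Row 3 ↔ basis s^2, column 3 ↔ basis s^2, so (MᵀM)_{3,3} = Σᵢ (s^2)·(s^2) = (4)·(4) + (1)·(1) + (0)·(0) + (25)·(25) + (36)·(36) + (64)·(64) = 6034.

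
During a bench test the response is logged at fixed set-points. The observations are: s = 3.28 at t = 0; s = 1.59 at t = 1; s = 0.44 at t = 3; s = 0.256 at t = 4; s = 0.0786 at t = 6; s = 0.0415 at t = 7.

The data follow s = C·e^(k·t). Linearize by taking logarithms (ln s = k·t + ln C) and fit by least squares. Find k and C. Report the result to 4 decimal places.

k = -0.6156, C = 3.0390

Linearized form: ln s = k·t + ln C. From the 6 transformed points,
AᵀA = [[111.0000, 21.0000]; [21.0000, 6]], rhs = [-44.9843, -6.2574]ᵀ  (here Σt = 21.0000, Σ(t)² = 111.0000, Σln s = -6.2574, Σt·ln s = -44.9843).
Δ = 111.0000·6 − (21.0000)² = 225.0000; k = (-44.9843·6 − 21.0000·-6.2574)/225.0000 = -0.61555, ln C = (111.0000·-6.2574 − 21.0000·-44.9843)/225.0000 = 1.11153, so C = exp(1.11153) = 3.03901.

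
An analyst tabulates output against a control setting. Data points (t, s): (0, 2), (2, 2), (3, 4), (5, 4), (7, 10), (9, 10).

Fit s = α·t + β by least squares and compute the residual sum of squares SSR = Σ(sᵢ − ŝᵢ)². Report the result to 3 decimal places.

SSR = 9.928

Entries of XᵀX: Σt·t = 168, Σt = 26, Σ1 = 6.
And Σt·s = 196, Σs = 32.
So XᵀX·[α, β]ᵀ = Xᵀs: [[168, 26]; [26, 6]]·[α, β]ᵀ = [196, 32]ᵀ.
Determinant 168·6 − 26² = 332.
α = (196·6 − 26·32)/332 = 86/83; β = (168·32 − 26·196)/332 = 70/83.
Residuals: 96/83, -76/83, 4/83, -168/83, 158/83, -14/83; SSR = 824/83.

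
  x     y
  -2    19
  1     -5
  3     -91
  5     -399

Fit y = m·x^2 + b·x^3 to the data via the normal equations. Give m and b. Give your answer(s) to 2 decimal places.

Compute the Gram sums: Σx^2·x^2 = 723, Σx^2·x^3 = 3337, Σx^3·x^3 = 16419.
For Aᵀy: Σx^2·y = -10723, Σx^3·y = -52489.
AᵀA·[m, b]ᵀ = Aᵀy becomes [[723, 3337]; [3337, 16419]]·[m, b]ᵀ = [-10723, -52489]ᵀ.
det = 723·16419 − 3337² = 735368.
m = ((-10723)·16419 − 3337·(-52489))/735368 = -113143/91921; b = (723·(-52489) − 3337·(-10723))/735368 = -270862/91921.

m = -1.23, b = -2.95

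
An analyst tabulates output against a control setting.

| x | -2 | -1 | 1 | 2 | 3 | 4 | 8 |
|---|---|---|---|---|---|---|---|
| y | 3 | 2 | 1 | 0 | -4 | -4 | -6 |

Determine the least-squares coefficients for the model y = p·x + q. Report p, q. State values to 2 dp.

From the data, Σx·x = 99, Σx = 15, Σ1 = 7.
And Σx·y = -83, Σy = -8.
Determinant 99·7 − 15² = 468.
p = ((-83)·7 − 15·(-8))/468 = -461/468; q = (99·(-8) − 15·(-83))/468 = 151/156.

p = -0.99, q = 0.97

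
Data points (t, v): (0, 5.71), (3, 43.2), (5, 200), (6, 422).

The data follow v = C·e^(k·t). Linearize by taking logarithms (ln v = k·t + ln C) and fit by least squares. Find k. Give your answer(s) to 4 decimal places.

k = 0.7181

With ln vᵢ as the transformed response and tᵢ as the regressor:
Σt = 14.0000, Σ(t)² = 70.0000, Σln v = 16.8514, Σt·ln v = 74.0591.
Equations: 70.0000·k + 14.0000·ln C = 74.0591;  14.0000·k + 4·ln C = 16.8514.
Solving (det = 84.0000): k = 0.71806, ln C = 1.69963.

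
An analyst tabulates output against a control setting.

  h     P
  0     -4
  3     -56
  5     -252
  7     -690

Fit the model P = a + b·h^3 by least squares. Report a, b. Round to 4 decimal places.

Compute the Gram sums: Σ1 = 4, Σh^3 = 495, Σh^3·h^3 = 134003.
Right-hand side: ΣP = -1002, Σh^3·P = -269682.
So AᵀA·[a, b]ᵀ = AᵀP: [[4, 495]; [495, 134003]]·[a, b]ᵀ = [-1002, -269682]ᵀ.
Δ = 4·134003 − 495² = 290987.
a = ((-1002)·134003 − 495·(-269682))/290987 = -778416/290987; b = (4·(-269682) − 495·(-1002))/290987 = -582738/290987.

a = -2.6751, b = -2.0026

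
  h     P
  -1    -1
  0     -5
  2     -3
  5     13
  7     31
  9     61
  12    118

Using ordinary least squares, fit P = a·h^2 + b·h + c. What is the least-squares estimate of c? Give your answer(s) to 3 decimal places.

Normal-equation sums: Σh^2·h^2 = 30340, Σh^2·h = 2932, Σh^2 = 304, Σh·h = 304, Σh = 34, Σ1 = 7.
Right-hand side: Σh^2·P = 23764, Σh·P = 2242, ΣP = 214.
Inverting the 3×3 Gram matrix, [a, b, c]ᵀ = [8395/8472, -43861/25416, -51853/12708]ᵀ.

c = -4.080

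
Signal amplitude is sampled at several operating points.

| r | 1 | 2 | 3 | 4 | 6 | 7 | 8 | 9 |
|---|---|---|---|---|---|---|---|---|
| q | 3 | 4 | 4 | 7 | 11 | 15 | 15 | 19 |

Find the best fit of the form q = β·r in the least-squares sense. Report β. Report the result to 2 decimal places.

XᵀX·[β]ᵀ = Xᵀq reads: 260·β = 513.
(Σr·r = 260, Σr·q = 513.)
β = 513/260 = 1.97308.

β = 1.97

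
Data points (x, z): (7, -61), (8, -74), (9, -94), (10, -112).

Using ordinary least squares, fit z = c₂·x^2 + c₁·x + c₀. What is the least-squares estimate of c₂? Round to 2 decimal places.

Entries of AᵀA: Σx^2·x^2 = 23058, Σx^2·x = 2584, Σx^2 = 294, Σx·x = 294, Σx = 34, Σ1 = 4.
And Σx^2·z = -26539, Σx·z = -2985, Σz = -341.
So AᵀA·[c₂, c₁, c₀]ᵀ = Aᵀz: [[23058, 2584, 294]; [2584, 294, 34]; [294, 34, 4]]·[c₂, c₁, c₀]ᵀ = [-26539, -2985, -341]ᵀ.
Row-reducing yields c₂ = -5/4, c₁ = 79/20, c₀ = -539/20.

c₂ = -1.25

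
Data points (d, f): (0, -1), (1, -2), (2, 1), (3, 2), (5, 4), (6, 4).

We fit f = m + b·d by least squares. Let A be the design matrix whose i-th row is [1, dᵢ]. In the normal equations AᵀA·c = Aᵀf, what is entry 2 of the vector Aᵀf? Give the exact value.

Entry 2 ↔ basis d, so (Aᵀf)_{2} = Σᵢ (d)·fᵢ = (0)·(-1) + (1)·(-2) + (2)·(1) + (3)·(2) + (5)·(4) + (6)·(4) = 50.

50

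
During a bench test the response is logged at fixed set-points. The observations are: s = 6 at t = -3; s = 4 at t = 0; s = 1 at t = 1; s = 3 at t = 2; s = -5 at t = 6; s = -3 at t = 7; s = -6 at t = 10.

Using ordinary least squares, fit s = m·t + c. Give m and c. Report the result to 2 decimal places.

m = -0.99, c = 3.25

Sums needed: Σt·t = 199, Σt = 23, Σ1 = 7.
Right-hand side: Σt·s = -122, Σs = 0.
Normal equations: [[199, 23]; [23, 7]]·[m, c]ᵀ = [-122, 0]ᵀ.
det = 199·7 − 23² = 864.
m = ((-122)·7 − 23·0)/864 = -427/432; c = (199·0 − 23·(-122))/864 = 1403/432.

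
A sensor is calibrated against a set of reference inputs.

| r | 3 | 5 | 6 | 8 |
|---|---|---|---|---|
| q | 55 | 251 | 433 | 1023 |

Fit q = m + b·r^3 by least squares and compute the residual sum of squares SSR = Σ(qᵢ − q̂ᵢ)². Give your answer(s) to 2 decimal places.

Sums needed: Σ1 = 4, Σr^3 = 880, Σr^3·r^3 = 325154.
For Mᵀq: Σq = 1762, Σr^3·q = 650164.
So MᵀM·[m, b]ᵀ = Mᵀq: [[4, 880]; [880, 325154]]·[m, b]ᵀ = [1762, 650164]ᵀ.
Eliminating b: 325154·(row 1) − 880·(row 2) gives 526216·m = 325154·1762 − 880·650164 = 777028, so m = 194257/131554.
Then b = (650164 − 880·(194257/131554))/325154 = 131262/65777.
Residuals: -46935/131554, 10297/131554, 63441/131554, -26803/131554; SSR = 26803/65777.

SSR = 0.41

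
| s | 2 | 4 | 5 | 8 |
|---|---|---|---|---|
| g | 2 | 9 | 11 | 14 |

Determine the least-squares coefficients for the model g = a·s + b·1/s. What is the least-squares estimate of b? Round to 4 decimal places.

b = -1.7906

The normal system AᵀA·[a, b]ᵀ = Aᵀg is [[109, 4]; [4, 589/1600]]·[a, b]ᵀ = [207, 36/5]ᵀ.
Δ = 109·(589/1600) − 4² = 38601/1600.
a = (207·(589/1600) − 4·(36/5))/(38601/1600) = 8427/4289; b = (109·(36/5) − 4·207)/(38601/1600) = -7680/4289.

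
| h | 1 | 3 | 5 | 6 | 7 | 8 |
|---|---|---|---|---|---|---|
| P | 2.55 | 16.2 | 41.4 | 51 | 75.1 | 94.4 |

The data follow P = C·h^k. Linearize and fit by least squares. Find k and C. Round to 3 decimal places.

k = 1.729, C = 2.503

With ln Pᵢ as the transformed response and ln hᵢ as the regressor:
Sums: Σln h = 8.5252, Σ(ln h)² = 15.1183, Σln P = 20.2426, Σln h·ln P = 33.9573.
Normal system: [[15.1183, 8.5252]; [8.5252, 6]]·[k, ln C]ᵀ = [33.9573, 20.2426]ᵀ.
Δ = 15.1183·6 − (8.5252)² = 18.0313; k = (33.9573·6 − 8.5252·20.2426)/18.0313 = 1.72880, ln C = (15.1183·20.2426 − 8.5252·33.9573)/18.0313 = 0.91737, so C = exp(0.91737) = 2.50271.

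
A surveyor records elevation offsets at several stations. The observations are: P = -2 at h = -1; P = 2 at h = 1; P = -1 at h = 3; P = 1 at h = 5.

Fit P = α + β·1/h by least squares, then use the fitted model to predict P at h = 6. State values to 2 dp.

P̂ = 0.06

Setting ∂/∂α … = 0 gives: 4·α + (8/15)·β = 0;  (8/15)·α + (484/225)·β = 58/15.
Δ = 4·(484/225) − (8/15)² = 208/25.
α = (0·(484/225) − (8/15)·(58/15))/(208/25) = -29/117; β = (4·(58/15) − (8/15)·0)/(208/25) = 145/78.
At h = 6: P̂ = (-29/117)·(1) + (145/78)·(1/6) = 29/468.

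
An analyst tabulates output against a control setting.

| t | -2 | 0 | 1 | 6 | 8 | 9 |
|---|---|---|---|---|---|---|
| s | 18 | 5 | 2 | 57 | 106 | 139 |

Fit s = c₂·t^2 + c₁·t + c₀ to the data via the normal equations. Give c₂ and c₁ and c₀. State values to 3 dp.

c₂ = 2.026, c₁ = -3.301, c₀ = 3.808

Compute the Gram sums: Σt^2·t^2 = 11970, Σt^2·t = 1450, Σt^2 = 186, Σt·t = 186, Σt = 22, Σ1 = 6.
For Aᵀs: Σt^2·s = 20169, Σt·s = 2407, Σs = 327.
Inverting the 3×3 Gram matrix, [c₂, c₁, c₀]ᵀ = [8060/3979, -13134/3979, 30307/7958]ᵀ.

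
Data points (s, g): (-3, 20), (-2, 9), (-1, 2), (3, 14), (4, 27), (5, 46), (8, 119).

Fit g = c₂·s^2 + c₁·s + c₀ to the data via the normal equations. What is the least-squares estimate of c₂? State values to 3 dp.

Forming AᵀA = [[5156, 692, 128]; [692, 128, 14]; [128, 14, 7]] and Aᵀg = [9542, 1252, 237]ᵀ gives AᵀA·[c₂, c₁, c₀]ᵀ = Aᵀg.
Row-reducing yields c₂ = 79459/40008, c₁ = -35179/40008, c₀ = -4675/6668.

c₂ = 1.986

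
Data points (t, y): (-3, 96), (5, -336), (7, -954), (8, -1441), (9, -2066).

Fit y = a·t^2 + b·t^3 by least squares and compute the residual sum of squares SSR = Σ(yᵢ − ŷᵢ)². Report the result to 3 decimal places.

SSR = 2.108

Normal-equation sums: Σt^2·t^2 = 13764, Σt^2·t^3 = 111506, Σt^3·t^3 = 927588.
And Σt^2·y = -313852, Σt^3·y = -2615720.
Normal equations: [[13764, 111506]; [111506, 927588]]·[a, b]ᵀ = [-313852, -2615720]ᵀ.
Eliminating b: 927588·(row 1) − 111506·(row 2) gives 333733196·a = 927588·(-313852) − 111506·(-2615720) = 543125344, so a = 135781336/83433299.
Then b = ((-2615720) − 111506·(135781336/83433299))/927588 = -251597242/83433299.
Residuals: -5560854/83433299, 21533386/83433299, 49201296/83433299, -99601459/83433299, 42905468/83433299; SSR = 175909467/83433299.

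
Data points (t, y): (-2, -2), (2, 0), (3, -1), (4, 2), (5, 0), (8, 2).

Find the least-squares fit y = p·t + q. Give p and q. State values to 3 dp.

p = 0.392, q = -1.139

The normal system MᵀM·[p, q]ᵀ = Mᵀy is [[122, 20]; [20, 6]]·[p, q]ᵀ = [25, 1]ᵀ.
det = 122·6 − 20² = 332.
p = (25·6 − 20·1)/332 = 65/166; q = (122·1 − 20·25)/332 = -189/166.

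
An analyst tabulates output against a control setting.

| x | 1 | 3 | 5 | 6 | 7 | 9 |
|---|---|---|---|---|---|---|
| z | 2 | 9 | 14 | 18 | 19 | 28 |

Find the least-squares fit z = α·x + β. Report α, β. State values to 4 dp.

α = 3.1102, β = -1.0694

Entries of MᵀM: Σx·x = 201, Σx = 31, Σ1 = 6.
Moment sums: Σx·z = 592, Σz = 90.
Δ = 201·6 − 31² = 245.
α = (592·6 − 31·90)/245 = 762/245; β = (201·90 − 31·592)/245 = -262/245.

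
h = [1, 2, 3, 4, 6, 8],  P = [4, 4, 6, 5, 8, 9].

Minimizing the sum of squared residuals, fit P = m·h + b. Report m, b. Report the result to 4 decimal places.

m = 0.7647, b = 2.9412

XᵀX·[m, b]ᵀ = XᵀP reads: 130·m + 24·b = 170;  24·m + 6·b = 36.
(Σh·h = 130, Σh = 24, Σ1 = 6, Σh·P = 170, ΣP = 36.)
Δ = 130·6 − 24² = 204.
m = (170·6 − 24·36)/204 = 13/17; b = (130·36 − 24·170)/204 = 50/17.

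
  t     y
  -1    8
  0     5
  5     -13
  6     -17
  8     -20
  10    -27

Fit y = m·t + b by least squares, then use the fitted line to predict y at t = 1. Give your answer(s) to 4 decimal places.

ŷ = 1.1154

Forming XᵀX = [[226, 28]; [28, 6]] and Xᵀy = [-605, -64]ᵀ gives XᵀX·[m, b]ᵀ = Xᵀy.
Eliminating b: 6·(row 1) − 28·(row 2) gives 572·m = 6·(-605) − 28·(-64) = -1838, so m = -919/286.
Then b = ((-64) − 28·(-919/286))/6 = 619/143.
At t = 1: ŷ = (-919/286)·(1) + (619/143)·(1) = 29/26.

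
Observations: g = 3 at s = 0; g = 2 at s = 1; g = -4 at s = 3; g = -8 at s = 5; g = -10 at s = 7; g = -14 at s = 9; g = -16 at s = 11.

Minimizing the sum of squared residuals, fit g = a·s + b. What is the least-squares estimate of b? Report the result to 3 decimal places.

b = 2.479

From the data, Σs·s = 286, Σs = 36, Σ1 = 7.
For Mᵀg: Σs·g = -422, Σg = -47.
MᵀM·[a, b]ᵀ = Mᵀg becomes [[286, 36]; [36, 7]]·[a, b]ᵀ = [-422, -47]ᵀ.
Determinant 286·7 − 36² = 706.
a = ((-422)·7 − 36·(-47))/706 = -631/353; b = (286·(-47) − 36·(-422))/706 = 875/353.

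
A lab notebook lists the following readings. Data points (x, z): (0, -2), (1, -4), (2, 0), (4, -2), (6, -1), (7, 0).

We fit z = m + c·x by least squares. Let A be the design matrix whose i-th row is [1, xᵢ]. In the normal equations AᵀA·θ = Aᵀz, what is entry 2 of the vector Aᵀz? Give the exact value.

Entry 2 ↔ basis x, so (Aᵀz)_{2} = Σᵢ (x)·zᵢ = (0)·(-2) + (1)·(-4) + (2)·(0) + (4)·(-2) + (6)·(-1) + (7)·(0) = -18.

-18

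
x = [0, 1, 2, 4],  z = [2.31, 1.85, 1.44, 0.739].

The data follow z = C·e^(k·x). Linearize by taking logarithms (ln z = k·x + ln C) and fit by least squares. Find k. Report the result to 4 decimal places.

k = -0.2875

Let Y = ln z. Fitting Y = k·x + ln C by least squares:
Sums: Σx = 7.0000, Σ(x)² = 21.0000, Σln z = 1.5146, Σx·ln z = 0.1346.
Normal system: [[21.0000, 7.0000]; [7.0000, 4]]·[k, ln C]ᵀ = [0.1346, 1.5146]ᵀ.
Slope k = (n·Σx·ln z − Σx·Σln z)/(n·Σ(x)² − (Σx)²) = (4·0.1346 − 7.0000·1.5146)/35.0000 = -0.28754; ln C = (Σln z − k·Σx)/n = 0.88184.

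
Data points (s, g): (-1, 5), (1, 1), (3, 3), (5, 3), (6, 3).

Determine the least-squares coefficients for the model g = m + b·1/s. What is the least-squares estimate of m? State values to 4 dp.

m = 3.2691

From the data, Σ1 = 5, Σ1/s = 7/10, Σ1/s·1/s = 1961/900.
Moment sums: Σg = 15, Σ1/s·g = -19/10.
Normal equations: [[5, 7/10]; [7/10, 1961/900]]·[m, b]ᵀ = [15, -19/10]ᵀ.
det = 5·(1961/900) − (7/10)² = 2341/225.
m = (15·(1961/900) − (7/10)·(-19/10))/(2341/225) = 7653/2341; b = (5·(-19/10) − (7/10)·15)/(2341/225) = -4500/2341.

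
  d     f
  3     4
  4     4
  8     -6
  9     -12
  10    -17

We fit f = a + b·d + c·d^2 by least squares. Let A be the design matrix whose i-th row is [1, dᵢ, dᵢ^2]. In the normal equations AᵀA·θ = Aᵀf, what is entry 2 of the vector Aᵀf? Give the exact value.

-298

Entry 2 ↔ basis d, so (Aᵀf)_{2} = Σᵢ (d)·fᵢ = (3)·(4) + (4)·(4) + (8)·(-6) + (9)·(-12) + (10)·(-17) = -298.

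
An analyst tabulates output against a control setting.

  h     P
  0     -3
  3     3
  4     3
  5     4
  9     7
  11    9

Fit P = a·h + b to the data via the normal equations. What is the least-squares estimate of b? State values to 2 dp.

Setting ∂/∂a … = 0 gives: 252·a + 32·b = 203;  32·a + 6·b = 23.
Δ = 252·6 − 32² = 488.
a = (203·6 − 32·23)/488 = 241/244; b = (252·23 − 32·203)/488 = -175/122.

b = -1.43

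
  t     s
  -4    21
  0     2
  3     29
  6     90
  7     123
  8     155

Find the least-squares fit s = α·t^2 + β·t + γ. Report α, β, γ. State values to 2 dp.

α = 2.01, β = 3.08, γ = 1.38

Sums needed: Σt^2·t^2 = 8130, Σt^2·t = 1034, Σt^2 = 174, Σt·t = 174, Σt = 20, Σ1 = 6.
And Σt^2·s = 19784, Σt·s = 2644, Σs = 420.
So AᵀA·[α, β, γ]ᵀ = Aᵀs: [[8130, 1034, 174]; [1034, 174, 20]; [174, 20, 6]]·[α, β, γ]ᵀ = [19784, 2644, 420]ᵀ.
Row-reducing yields α = 37708/18735, β = 19214/6245, γ = 25778/18735.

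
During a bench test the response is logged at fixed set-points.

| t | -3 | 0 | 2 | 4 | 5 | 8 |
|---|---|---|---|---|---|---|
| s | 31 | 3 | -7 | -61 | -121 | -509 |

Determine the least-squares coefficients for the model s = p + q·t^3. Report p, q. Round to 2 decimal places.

Entries of XᵀX: Σ1 = 6, Σt^3 = 682, Σt^3·t^3 = 282658.
For Xᵀs: Σs = -664, Σt^3·s = -280530.
XᵀX·[p, q]ᵀ = Xᵀs becomes [[6, 682]; [682, 282658]]·[p, q]ᵀ = [-664, -280530]ᵀ.
det = 6·282658 − 682² = 1230824.
p = ((-664)·282658 − 682·(-280530))/1230824 = 29327/9926; q = (6·(-280530) − 682·(-664))/1230824 = -307583/307706.

p = 2.95, q = -1.00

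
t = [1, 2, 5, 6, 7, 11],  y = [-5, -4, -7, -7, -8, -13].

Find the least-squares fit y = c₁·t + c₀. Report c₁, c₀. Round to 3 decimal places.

Normal-equation sums: Σt·t = 236, Σt = 32, Σ1 = 6.
Moment sums: Σt·y = -289, Σy = -44.
AᵀA·[c₁, c₀]ᵀ = Aᵀy becomes [[236, 32]; [32, 6]]·[c₁, c₀]ᵀ = [-289, -44]ᵀ.
det = 236·6 − 32² = 392.
c₁ = ((-289)·6 − 32·(-44))/392 = -163/196; c₀ = (236·(-44) − 32·(-289))/392 = -142/49.

c₁ = -0.832, c₀ = -2.898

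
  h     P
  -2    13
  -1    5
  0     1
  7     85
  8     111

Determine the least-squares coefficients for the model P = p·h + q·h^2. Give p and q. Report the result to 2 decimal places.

Entries of MᵀM: Σh·h = 118, Σh·h^2 = 846, Σh^2·h^2 = 6514.
Right-hand side: Σh·P = 1452, Σh^2·P = 11326.
Eliminating q: 6514·(row 1) − 846·(row 2) gives 52936·p = 6514·1452 − 846·11326 = -123468, so p = -30867/13234.
Then q = (11326 − 846·(-30867/13234))/6514 = 27019/13234.

p = -2.33, q = 2.04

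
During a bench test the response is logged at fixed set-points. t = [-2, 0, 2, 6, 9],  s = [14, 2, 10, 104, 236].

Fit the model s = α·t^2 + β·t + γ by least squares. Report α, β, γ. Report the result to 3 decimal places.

α = 2.998, β = -0.835, γ = 0.758

With design matrix X, XᵀX = [[7889, 945, 125]; [945, 125, 15]; [125, 15, 5]] and Xᵀs = [22956, 2740, 366]ᵀ.
Inverting the 3×3 Gram matrix, [α, β, γ]ᵀ = [2809/937, -3911/4685, 710/937]ᵀ.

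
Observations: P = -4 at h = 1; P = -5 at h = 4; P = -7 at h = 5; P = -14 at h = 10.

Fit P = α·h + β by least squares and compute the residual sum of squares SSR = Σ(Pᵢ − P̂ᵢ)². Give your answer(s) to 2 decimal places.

Setting ∂/∂α … = 0 gives: 142·α + 20·β = -199;  20·α + 4·β = -30.
(Σh·h = 142, Σh = 20, Σ1 = 4, Σh·P = -199, ΣP = -30.)
Eliminating β: 4·(row 1) − 20·(row 2) gives 168·α = 4·(-199) − 20·(-30) = -196, so α = -7/6.
Then β = ((-30) − 20·(-7/6))/4 = -5/3.
Residuals: -7/6, 4/3, 1/2, -2/3; SSR = 23/6.

SSR = 3.83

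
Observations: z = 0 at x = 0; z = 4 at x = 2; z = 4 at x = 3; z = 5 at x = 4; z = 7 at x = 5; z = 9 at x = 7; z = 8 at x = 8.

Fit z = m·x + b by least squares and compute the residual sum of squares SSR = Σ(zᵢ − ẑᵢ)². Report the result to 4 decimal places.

Setting ∂/∂m … = 0 gives: 167·m + 29·b = 202;  29·m + 7·b = 37.
(Σx·x = 167, Σx = 29, Σ1 = 7, Σx·z = 202, Σz = 37.)
Determinant 167·7 − 29² = 328.
m = (202·7 − 29·37)/328 = 341/328; b = (167·37 − 29·202)/328 = 321/328.
Residuals: -321/328, 309/328, -4/41, -45/328, 135/164, 61/82, -425/328; SSR = 1569/328.

SSR = 4.7835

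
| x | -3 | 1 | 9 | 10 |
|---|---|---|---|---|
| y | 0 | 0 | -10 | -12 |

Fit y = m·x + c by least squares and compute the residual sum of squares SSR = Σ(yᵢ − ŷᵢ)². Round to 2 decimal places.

SSR = 8.71

Sums needed: Σx·x = 191, Σx = 17, Σ1 = 4.
Right-hand side: Σx·y = -210, Σy = -22.
Determinant 191·4 − 17² = 475.
m = ((-210)·4 − 17·(-22))/475 = -466/475; c = (191·(-22) − 17·(-210))/475 = -632/475.
Residuals: -766/475, 1098/475, 4/25, -408/475; SSR = 4136/475.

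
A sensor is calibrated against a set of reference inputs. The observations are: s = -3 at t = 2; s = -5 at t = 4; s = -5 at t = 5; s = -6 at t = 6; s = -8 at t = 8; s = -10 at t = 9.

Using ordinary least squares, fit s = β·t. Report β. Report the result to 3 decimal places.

The normal equations are: 226·β = -241.
Hence β = -241 / 226 ≈ -1.06637.

β = -1.066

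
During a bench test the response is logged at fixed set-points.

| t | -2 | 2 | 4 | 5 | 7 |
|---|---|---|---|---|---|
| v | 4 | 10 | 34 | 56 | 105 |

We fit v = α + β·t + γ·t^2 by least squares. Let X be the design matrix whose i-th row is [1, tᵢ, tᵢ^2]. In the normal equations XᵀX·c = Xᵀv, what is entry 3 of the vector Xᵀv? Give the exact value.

Entry 3 ↔ basis t^2, so (Xᵀv)_{3} = Σᵢ (t^2)·vᵢ = (4)·(4) + (4)·(10) + (16)·(34) + (25)·(56) + (49)·(105) = 7145.

7145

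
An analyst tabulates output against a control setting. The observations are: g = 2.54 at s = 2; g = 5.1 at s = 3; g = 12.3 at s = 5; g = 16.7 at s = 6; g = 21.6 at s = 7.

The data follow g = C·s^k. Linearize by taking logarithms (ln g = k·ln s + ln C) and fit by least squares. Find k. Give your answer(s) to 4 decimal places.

Let Y = ln g. Fitting Y = k·ln s + ln C by least squares:
Σln s = 7.1389, Σ(ln s)² = 11.2747, Σln g = 10.9591, Σln s·ln g = 17.4988.
Equations: 11.2747·k + 7.1389·ln C = 17.4988;  7.1389·k + 5·ln C = 10.9591.
Solving (det = 5.4099): k = 1.71138, ln C = -0.25165.

k = 1.7114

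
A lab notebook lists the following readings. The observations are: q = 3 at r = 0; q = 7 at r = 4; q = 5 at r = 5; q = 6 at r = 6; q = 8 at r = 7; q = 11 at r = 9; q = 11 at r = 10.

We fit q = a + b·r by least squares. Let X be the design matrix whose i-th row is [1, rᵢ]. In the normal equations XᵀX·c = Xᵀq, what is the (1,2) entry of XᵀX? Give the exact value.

Row 1 ↔ basis 1, column 2 ↔ basis r, so (XᵀX)_{1,2} = Σᵢ r = (1)·(0) + (1)·(4) + (1)·(5) + (1)·(6) + (1)·(7) + (1)·(9) + (1)·(10) = 41.

41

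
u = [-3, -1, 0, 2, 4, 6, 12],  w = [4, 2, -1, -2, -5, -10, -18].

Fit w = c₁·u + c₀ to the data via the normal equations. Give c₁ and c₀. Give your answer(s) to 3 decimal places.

Compute the Gram sums: Σu·u = 210, Σu = 20, Σ1 = 7.
And Σu·w = -314, Σw = -30.
So MᵀM·[c₁, c₀]ᵀ = Mᵀw: [[210, 20]; [20, 7]]·[c₁, c₀]ᵀ = [-314, -30]ᵀ.
Eliminating c₀: 7·(row 1) − 20·(row 2) gives 1070·c₁ = 7·(-314) − 20·(-30) = -1598, so c₁ = -799/535.
Then c₀ = ((-30) − 20·(-799/535))/7 = -2/107.

c₁ = -1.493, c₀ = -0.019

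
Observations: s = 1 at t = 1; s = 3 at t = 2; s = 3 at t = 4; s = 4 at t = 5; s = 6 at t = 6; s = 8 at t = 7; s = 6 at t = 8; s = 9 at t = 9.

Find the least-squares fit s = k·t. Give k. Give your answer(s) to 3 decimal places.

k = 0.942

With design matrix X, XᵀX = [[276]] and Xᵀs = [260]ᵀ.
k = 260/276 = 0.942029.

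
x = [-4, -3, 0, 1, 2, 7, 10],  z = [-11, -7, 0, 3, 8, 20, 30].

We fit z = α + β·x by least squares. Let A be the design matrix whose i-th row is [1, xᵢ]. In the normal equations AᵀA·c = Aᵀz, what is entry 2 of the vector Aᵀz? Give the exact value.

524

Entry 2 ↔ basis x, so (Aᵀz)_{2} = Σᵢ (x)·zᵢ = (-4)·(-11) + (-3)·(-7) + (0)·(0) + (1)·(3) + (2)·(8) + (7)·(20) + (10)·(30) = 524.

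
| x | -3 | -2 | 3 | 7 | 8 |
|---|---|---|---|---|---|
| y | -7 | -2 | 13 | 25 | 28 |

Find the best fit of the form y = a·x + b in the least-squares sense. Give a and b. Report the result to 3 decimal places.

Normal-equation sums: Σx·x = 135, Σx = 13, Σ1 = 5.
Moment sums: Σx·y = 463, Σy = 57.
So AᵀA·[a, b]ᵀ = Aᵀy: [[135, 13]; [13, 5]]·[a, b]ᵀ = [463, 57]ᵀ.
Determinant 135·5 − 13² = 506.
a = (463·5 − 13·57)/506 = 787/253; b = (135·57 − 13·463)/506 = 838/253.

a = 3.111, b = 3.312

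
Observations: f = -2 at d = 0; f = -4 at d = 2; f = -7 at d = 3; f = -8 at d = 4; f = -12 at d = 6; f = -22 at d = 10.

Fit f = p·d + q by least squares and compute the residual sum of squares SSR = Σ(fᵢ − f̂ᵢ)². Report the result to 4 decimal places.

Compute the Gram sums: Σd·d = 165, Σd = 25, Σ1 = 6.
For Mᵀf: Σd·f = -353, Σf = -55.
Normal equations: [[165, 25]; [25, 6]]·[p, q]ᵀ = [-353, -55]ᵀ.
Eliminating q: 6·(row 1) − 25·(row 2) gives 365·p = 6·(-353) − 25·(-55) = -743, so p = -743/365.
Then q = ((-55) − 25·(-743/365))/6 = -50/73.
Residuals: -96/73, 276/365, -76/365, 302/365, 328/365, -70/73; SSR = 1736/365.

SSR = 4.7562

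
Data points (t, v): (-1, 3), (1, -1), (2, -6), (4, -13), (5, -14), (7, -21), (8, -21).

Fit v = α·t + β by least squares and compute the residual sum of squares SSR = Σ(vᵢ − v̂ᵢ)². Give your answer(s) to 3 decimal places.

SSR = 10.309

XᵀX·[α, β]ᵀ = Xᵀv reads: 160·α + 26·β = -453;  26·α + 7·β = -73.
(Σt·t = 160, Σt = 26, Σ1 = 7, Σt·v = -453, Σv = -73.)
det = 160·7 − 26² = 444.
α = ((-453)·7 − 26·(-73))/444 = -1273/444; β = (160·(-73) − 26·(-453))/444 = 49/222.
Residuals: -13/148, 731/444, -18/37, -389/222, 17/148, -511/444, 127/74; SSR = 4577/444.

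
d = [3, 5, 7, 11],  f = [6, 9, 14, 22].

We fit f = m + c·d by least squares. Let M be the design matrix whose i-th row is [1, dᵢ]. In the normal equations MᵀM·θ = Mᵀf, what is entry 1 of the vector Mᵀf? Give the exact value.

Entry 1 ↔ basis 1, so (Mᵀf)_{1} = Σᵢ fᵢ = (1)·(6) + (1)·(9) + (1)·(14) + (1)·(22) = 51.

51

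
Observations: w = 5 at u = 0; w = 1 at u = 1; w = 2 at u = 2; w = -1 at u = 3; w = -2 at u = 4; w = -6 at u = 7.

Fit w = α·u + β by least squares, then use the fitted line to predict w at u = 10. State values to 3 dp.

ŵ = -10.665

Compute the Gram sums: Σu·u = 79, Σu = 17, Σ1 = 6.
Right-hand side: Σu·w = -48, Σw = -1.
det = 79·6 − 17² = 185.
α = ((-48)·6 − 17·(-1))/185 = -271/185; β = (79·(-1) − 17·(-48))/185 = 737/185.
At u = 10: ŵ = (-271/185)·(10) + (737/185)·(1) = -1973/185.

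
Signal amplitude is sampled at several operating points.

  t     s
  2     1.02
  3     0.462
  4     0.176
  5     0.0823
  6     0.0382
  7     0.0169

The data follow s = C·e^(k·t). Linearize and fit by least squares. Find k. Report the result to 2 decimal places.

k = -0.82

Let Y = ln s. Fitting Y = k·t + ln C by least squares:
Σt = 27.0000, Σ(t)² = 139.0000, Σln s = -12.3324, Σt·ln s = -69.8656.
Equations: 139.0000·k + 27.0000·ln C = -69.8656;  27.0000·k + 6·ln C = -12.3324.
Δ = 139.0000·6 − (27.0000)² = 105.0000; k = (-69.8656·6 − 27.0000·-12.3324)/105.0000 = -0.82113, ln C = (139.0000·-12.3324 − 27.0000·-69.8656)/105.0000 = 1.63968.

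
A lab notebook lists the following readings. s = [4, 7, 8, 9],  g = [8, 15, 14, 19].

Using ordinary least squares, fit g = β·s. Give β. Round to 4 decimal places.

Compute the Gram sums: Σs·s = 210.
Moment sums: Σs·g = 420.
So MᵀM·[β]ᵀ = Mᵀg: [[210]]·[β]ᵀ = [420]ᵀ.
Hence β = 420 / 210 ≈ 2.

β = 2.0000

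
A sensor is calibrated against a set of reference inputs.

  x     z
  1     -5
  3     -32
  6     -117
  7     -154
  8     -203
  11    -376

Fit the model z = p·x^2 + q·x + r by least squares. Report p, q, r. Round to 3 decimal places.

p = -2.983, q = -1.272, r = -0.973

Forming AᵀA = [[22516, 2430, 280]; [2430, 280, 36]; [280, 36, 6]] and Aᵀz = [-70539, -7641, -887]ᵀ gives AᵀA·[p, q, r]ᵀ = Aᵀz.
Solving the 3×3 system (Gaussian elimination) gives p = -189109/63386, q = -80631/63386, r = -61691/63386.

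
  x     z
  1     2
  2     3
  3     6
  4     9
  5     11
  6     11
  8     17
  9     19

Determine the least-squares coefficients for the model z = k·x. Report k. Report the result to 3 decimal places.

From the data, Σx·x = 236.
For Mᵀz: Σx·z = 490.
MᵀM·[k]ᵀ = Mᵀz becomes [[236]]·[k]ᵀ = [490]ᵀ.
k = 490/236 = 2.07627.

k = 2.076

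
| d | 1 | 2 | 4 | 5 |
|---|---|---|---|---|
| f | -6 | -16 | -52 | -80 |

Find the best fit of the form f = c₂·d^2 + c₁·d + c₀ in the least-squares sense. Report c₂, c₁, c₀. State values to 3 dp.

Sums needed: Σd^2·d^2 = 898, Σd^2·d = 198, Σd^2 = 46, Σd·d = 46, Σd = 12, Σ1 = 4.
Right-hand side: Σd^2·f = -2902, Σd·f = -646, Σf = -154.
MᵀM·[c₂, c₁, c₀]ᵀ = Mᵀf becomes [[898, 198, 46]; [198, 46, 12]; [46, 12, 4]]·[c₂, c₁, c₀]ᵀ = [-2902, -646, -154]ᵀ.
Inverting the 3×3 Gram matrix, [c₂, c₁, c₀]ᵀ = [-3, -2/5, -14/5]ᵀ.

c₂ = -3.000, c₁ = -0.400, c₀ = -2.800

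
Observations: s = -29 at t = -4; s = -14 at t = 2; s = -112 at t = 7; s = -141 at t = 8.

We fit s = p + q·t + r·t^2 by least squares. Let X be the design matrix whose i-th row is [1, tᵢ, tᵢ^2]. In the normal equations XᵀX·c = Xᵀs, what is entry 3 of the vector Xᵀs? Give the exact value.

-15032

Entry 3 ↔ basis t^2, so (Xᵀs)_{3} = Σᵢ (t^2)·sᵢ = (16)·(-29) + (4)·(-14) + (49)·(-112) + (64)·(-141) = -15032.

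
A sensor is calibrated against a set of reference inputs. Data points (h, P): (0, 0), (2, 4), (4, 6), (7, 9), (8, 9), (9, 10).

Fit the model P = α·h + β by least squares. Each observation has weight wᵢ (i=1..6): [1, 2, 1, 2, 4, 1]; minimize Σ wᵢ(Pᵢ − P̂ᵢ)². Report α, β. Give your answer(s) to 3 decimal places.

Sums needed: Σwᵢ·h·h = 459, Σwᵢ·h = 63, Σwᵢ·1 = 11.
Right-hand side: Σwᵢ·h·P = 544, Σwᵢ·P = 78.
XᵀWX·[α, β]ᵀ = XᵀWP becomes [[459, 63]; [63, 11]]·[α, β]ᵀ = [544, 78]ᵀ.
Eliminating β: 11·(row 1) − 63·(row 2) gives 1080·α = 11·544 − 63·78 = 1070, so α = 107/108.
Then β = (78 − 63·(107/108))/11 = 17/12.

α = 0.991, β = 1.417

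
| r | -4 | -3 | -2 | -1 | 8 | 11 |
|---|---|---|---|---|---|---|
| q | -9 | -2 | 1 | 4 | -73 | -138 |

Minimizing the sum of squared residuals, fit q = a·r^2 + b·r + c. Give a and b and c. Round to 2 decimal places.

From the data, Σr^2·r^2 = 19091, Σr^2·r = 1743, Σr^2 = 215, Σr·r = 215, Σr = 9, Σ1 = 6.
And Σr^2·q = -21524, Σr·q = -2066, Σq = -217.
So XᵀX·[a, b, c]ᵀ = Xᵀq: [[19091, 1743, 215]; [1743, 215, 9]; [215, 9, 6]]·[a, b, c]ᵀ = [-21524, -2066, -217]ᵀ.
Inverting the 3×3 Gram matrix, [a, b, c]ᵀ = [-446813/414940, -434269/414940, 827603/207470]ᵀ.

a = -1.08, b = -1.05, c = 3.99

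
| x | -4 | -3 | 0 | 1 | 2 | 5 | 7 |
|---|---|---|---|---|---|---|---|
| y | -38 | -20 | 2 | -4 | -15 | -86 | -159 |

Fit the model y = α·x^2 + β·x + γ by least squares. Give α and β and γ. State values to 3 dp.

Setting ∂/∂α … = 0 gives: 3380·α + 386·β + 104·γ = -10793;  386·α + 104·β + 8·γ = -1365;  104·α + 8·β + 7·γ = -320.
Inverting the 3×3 Gram matrix, [α, β, γ]ᵀ = [-1070521/359394, -771215/359394, 8496/8557]ᵀ.

α = -2.979, β = -2.146, γ = 0.993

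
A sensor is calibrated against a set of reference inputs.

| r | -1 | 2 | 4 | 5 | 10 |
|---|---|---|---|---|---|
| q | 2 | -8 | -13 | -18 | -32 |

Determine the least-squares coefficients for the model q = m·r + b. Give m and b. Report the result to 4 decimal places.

Entries of AᵀA: Σr·r = 146, Σr = 20, Σ1 = 5.
And Σr·q = -480, Σq = -69.
Δ = 146·5 − 20² = 330.
m = ((-480)·5 − 20·(-69))/330 = -34/11; b = (146·(-69) − 20·(-480))/330 = -79/55.

m = -3.0909, b = -1.4364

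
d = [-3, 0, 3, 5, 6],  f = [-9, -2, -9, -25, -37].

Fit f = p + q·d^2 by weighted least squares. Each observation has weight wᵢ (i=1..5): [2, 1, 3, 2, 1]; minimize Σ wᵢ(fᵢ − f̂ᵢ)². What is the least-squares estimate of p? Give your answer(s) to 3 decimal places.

p = -0.440

MᵀWM·[p, q]ᵀ = MᵀWf reads: 9·p + 131·q = -134;  131·p + 2951·q = -2987.
(Σwᵢ·1 = 9, Σwᵢ·d^2 = 131, Σwᵢ·d^2·d^2 = 2951, Σwᵢ·f = -134, Σwᵢ·d^2·f = -2987.)
Δ = 9·2951 − 131² = 9398.
p = ((-134)·2951 − 131·(-2987))/9398 = -4137/9398; q = (9·(-2987) − 131·(-134))/9398 = -9329/9398.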